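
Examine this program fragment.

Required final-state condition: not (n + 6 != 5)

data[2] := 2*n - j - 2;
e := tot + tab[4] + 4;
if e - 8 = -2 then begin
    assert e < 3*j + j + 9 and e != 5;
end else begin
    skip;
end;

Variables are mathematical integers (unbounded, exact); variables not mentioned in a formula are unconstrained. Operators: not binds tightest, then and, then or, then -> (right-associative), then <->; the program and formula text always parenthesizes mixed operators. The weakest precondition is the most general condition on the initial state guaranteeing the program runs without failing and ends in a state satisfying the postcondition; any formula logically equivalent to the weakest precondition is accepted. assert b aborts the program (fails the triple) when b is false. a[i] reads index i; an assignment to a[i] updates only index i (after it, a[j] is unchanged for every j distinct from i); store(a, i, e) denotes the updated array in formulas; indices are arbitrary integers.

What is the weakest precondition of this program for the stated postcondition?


Working backward. After the program, the postcondition not (n + 6 != 5) must hold; in canonical form it is not (n != -1).
Then branch requires e < 4*j + 9 and e != 5 and (not (n != -1)); else branch requires not (n != -1).
Before the if: (e = 6 -> (e < 4*j + 9 and e != 5 and (not (n != -1)))) and ((not (e = 6)) -> (not (n != -1)))
Before e := tot + tab[4] + 4: (tab[4] + tot = 2 -> (tab[4] + tot < 4*j + 5 and tab[4] + tot != 1 and (not (n != -1)))) and ((not (tab[4] + tot = 2)) -> (not (n != -1)))
Before data[2] := 2*n - j - 2: (tab[4] + tot = 2 -> (tab[4] + tot < 4*j + 5 and tab[4] + tot != 1 and (not (n != -1)))) and ((not (tab[4] + tot = 2)) -> (not (n != -1)))
Answer: WP = (tab[4] + tot = 2 -> (tab[4] + tot < 4*j + 5 and tab[4] + tot != 1 and (not (n != -1)))) and ((not (tab[4] + tot = 2)) -> (not (n != -1)))


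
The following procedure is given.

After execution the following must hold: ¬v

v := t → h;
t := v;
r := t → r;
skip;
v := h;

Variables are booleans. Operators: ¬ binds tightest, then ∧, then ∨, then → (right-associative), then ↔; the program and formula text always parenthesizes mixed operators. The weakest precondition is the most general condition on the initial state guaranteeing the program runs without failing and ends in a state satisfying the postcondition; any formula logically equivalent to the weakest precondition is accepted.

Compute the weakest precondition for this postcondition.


Working backward. After the program, ¬v must hold.
Before v := h: ¬h
Before skip: ¬h
Before r := t → r: ¬h
Before t := v: ¬h
Before v := t → h: ¬h
Answer: WP = ¬h


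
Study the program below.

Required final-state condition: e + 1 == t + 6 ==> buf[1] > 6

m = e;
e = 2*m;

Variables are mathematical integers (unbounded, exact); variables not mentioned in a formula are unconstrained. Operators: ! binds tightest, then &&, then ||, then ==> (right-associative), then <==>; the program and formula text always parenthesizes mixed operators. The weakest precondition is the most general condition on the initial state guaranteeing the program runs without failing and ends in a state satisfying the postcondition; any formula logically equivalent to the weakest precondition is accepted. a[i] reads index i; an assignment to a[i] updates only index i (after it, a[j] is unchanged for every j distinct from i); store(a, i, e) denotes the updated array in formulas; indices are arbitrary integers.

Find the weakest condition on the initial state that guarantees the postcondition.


Working backward. After the program, the postcondition e + 1 == t + 6 ==> buf[1] > 6 must hold; in canonical form it is e == t + 5 ==> buf[1] > 6.
Before e := 2*m: 2*m == t + 5 ==> buf[1] > 6
Before m := e: 2*e == t + 5 ==> buf[1] > 6
Answer: WP = 2*e == t + 5 ==> buf[1] > 6


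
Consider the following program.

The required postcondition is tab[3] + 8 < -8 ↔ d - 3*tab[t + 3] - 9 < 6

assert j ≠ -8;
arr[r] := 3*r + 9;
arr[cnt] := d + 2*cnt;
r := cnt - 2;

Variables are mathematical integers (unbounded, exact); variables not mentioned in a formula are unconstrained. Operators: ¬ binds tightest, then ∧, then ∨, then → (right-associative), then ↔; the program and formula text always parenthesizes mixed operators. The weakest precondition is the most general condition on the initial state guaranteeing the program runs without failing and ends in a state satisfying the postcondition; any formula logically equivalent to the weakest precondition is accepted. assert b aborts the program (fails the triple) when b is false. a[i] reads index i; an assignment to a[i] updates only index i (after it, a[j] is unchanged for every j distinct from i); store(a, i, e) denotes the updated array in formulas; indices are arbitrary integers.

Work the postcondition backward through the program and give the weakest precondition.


Working backward. After the program, the postcondition tab[3] + 8 < -8 ↔ d - 3*tab[t + 3] - 9 < 6 must hold; in canonical form it is tab[3] < -16 ↔ d < 3*tab[t + 3] + 15.
Before r := cnt - 2: tab[3] < -16 ↔ d < 3*tab[t + 3] + 15
Before arr[cnt] := d + 2*cnt: tab[3] < -16 ↔ d < 3*tab[t + 3] + 15
Before arr[r] := 3*r + 9: tab[3] < -16 ↔ d < 3*tab[t + 3] + 15
Before assert j ≠ -8: j ≠ -8 ∧ (tab[3] < -16 ↔ d < 3*tab[t + 3] + 15)
Answer: WP = j ≠ -8 ∧ (tab[3] < -16 ↔ d < 3*tab[t + 3] + 15)


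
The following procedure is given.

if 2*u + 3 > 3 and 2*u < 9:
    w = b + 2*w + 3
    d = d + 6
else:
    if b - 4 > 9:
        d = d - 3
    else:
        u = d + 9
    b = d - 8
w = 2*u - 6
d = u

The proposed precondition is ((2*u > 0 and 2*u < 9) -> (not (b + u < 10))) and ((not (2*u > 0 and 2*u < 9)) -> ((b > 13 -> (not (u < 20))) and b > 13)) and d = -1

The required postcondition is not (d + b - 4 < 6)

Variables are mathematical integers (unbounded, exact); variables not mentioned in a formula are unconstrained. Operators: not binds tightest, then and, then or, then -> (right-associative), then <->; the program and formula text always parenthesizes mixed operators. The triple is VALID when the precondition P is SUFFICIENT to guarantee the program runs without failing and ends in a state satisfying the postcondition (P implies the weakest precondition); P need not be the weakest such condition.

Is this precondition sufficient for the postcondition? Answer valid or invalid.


Working backward. After the program, the postcondition not (d + b - 4 < 6) must hold; in canonical form it is not (b + d < 10).
Before d := u: not (b + u < 10)
Before w := 2*u - 6: not (b + u < 10)
Then branch requires not (b + u < 10); else branch requires (b > 13 -> (not (d + u < 21))) and ((not (b > 13)) -> (not (2*d < 9))).
Before the if: ((2*u > 0 and 2*u < 9) -> (not (b + u < 10))) and ((not (2*u > 0 and 2*u < 9)) -> ((b > 13 -> (not (d + u < 21))) and ((not (b > 13)) -> (not (2*d < 9)))))
The weakest precondition is ((2*u > 0 and 2*u < 9) -> (not (b + u < 10))) and ((not (2*u > 0 and 2*u < 9)) -> ((b > 13 -> (not (d + u < 21))) and ((not (b > 13)) -> (not (2*d < 9))))).
Check whether ((2*u > 0 and 2*u < 9) -> (not (b + u < 10))) and ((not (2*u > 0 and 2*u < 9)) -> ((b > 13 -> (not (u < 20))) and b > 13)) and d = -1 implies it.
Countermodel: at the initial state b = 14, d = -1, u = 20, the precondition holds but the weakest precondition fails.
Answer: invalid


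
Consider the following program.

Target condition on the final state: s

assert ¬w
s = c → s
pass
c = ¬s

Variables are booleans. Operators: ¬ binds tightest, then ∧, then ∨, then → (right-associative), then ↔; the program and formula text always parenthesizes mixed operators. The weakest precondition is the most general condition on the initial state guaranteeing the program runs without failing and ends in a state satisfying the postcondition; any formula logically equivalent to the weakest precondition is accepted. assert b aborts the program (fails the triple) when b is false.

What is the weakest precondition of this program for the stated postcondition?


Working backward. After the program, s must hold.
Before c := ¬s: s
Before skip: s
Before s := c → s: c → s
Before assert ¬w: (¬w) ∧ (c → s)
Answer: WP = (¬w) ∧ (c → s)


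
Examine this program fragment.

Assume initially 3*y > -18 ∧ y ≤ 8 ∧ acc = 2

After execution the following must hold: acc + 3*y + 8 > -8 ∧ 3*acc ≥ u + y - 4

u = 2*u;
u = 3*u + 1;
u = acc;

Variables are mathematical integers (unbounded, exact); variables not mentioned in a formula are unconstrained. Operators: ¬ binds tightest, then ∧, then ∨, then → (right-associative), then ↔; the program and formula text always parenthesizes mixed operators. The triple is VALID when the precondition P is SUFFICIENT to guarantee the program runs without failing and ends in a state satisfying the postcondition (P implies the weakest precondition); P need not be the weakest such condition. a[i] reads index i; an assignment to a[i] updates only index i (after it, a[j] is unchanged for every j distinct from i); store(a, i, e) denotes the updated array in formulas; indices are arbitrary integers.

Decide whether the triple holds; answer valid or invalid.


Working backward. After the program, the postcondition acc + 3*y + 8 > -8 ∧ 3*acc ≥ u + y - 4 must hold; in canonical form it is acc + 3*y > -16 ∧ 3*acc ≥ u + y - 4.
Before u := acc: acc + 3*y > -16 ∧ 2*acc ≥ y - 4
Before u := 3*u + 1: acc + 3*y > -16 ∧ 2*acc ≥ y - 4
Before u := 2*u: acc + 3*y > -16 ∧ 2*acc ≥ y - 4
The weakest precondition is acc + 3*y > -16 ∧ 2*acc ≥ y - 4.
Check whether 3*y > -18 ∧ y ≤ 8 ∧ acc = 2 implies it.
Every state satisfying the precondition satisfies the weakest precondition: the implication holds.
Answer: valid


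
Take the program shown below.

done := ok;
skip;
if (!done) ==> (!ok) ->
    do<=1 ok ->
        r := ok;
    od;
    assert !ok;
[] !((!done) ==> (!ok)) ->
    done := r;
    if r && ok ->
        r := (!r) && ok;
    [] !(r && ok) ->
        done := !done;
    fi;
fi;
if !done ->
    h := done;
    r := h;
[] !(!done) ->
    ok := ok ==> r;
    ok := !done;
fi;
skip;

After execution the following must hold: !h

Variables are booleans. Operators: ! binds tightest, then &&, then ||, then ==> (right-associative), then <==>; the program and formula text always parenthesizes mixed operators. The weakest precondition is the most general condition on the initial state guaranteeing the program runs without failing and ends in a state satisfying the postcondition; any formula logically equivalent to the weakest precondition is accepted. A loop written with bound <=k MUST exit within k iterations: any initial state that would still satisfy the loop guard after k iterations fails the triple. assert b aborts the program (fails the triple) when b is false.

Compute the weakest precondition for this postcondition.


Working backward. After the program, !h must hold.
Before skip: !h
Then branch requires !done; else branch requires !h.
Before the if: done ==> (!h)
Then branch requires (ok ==> ((!ok) && (done ==> (!h)))) && ((!ok) ==> ((!ok) && (done ==> (!h)))); else branch requires ((r && ok) ==> (r ==> (!h))) && ((!(r && ok)) ==> ((!r) ==> (!h))).
Before the if: (((!done) ==> (!ok)) ==> ((ok ==> ((!ok) && (done ==> (!h)))) && ((!ok) ==> ((!ok) && (done ==> (!h)))))) && ((!((!done) ==> (!ok))) ==> (((r && ok) ==> (r ==> (!h))) && ((!(r && ok)) ==> ((!r) ==> (!h)))))
Before skip: (((!done) ==> (!ok)) ==> ((ok ==> ((!ok) && (done ==> (!h)))) && ((!ok) ==> ((!ok) && (done ==> (!h)))))) && ((!((!done) ==> (!ok))) ==> (((r && ok) ==> (r ==> (!h))) && ((!(r && ok)) ==> ((!r) ==> (!h)))))
Before done := ok: (ok ==> ((!ok) && (ok ==> (!h)))) && ((!ok) ==> ((!ok) && (ok ==> (!h))))
Answer: WP = (ok ==> ((!ok) && (ok ==> (!h)))) && ((!ok) ==> ((!ok) && (ok ==> (!h))))


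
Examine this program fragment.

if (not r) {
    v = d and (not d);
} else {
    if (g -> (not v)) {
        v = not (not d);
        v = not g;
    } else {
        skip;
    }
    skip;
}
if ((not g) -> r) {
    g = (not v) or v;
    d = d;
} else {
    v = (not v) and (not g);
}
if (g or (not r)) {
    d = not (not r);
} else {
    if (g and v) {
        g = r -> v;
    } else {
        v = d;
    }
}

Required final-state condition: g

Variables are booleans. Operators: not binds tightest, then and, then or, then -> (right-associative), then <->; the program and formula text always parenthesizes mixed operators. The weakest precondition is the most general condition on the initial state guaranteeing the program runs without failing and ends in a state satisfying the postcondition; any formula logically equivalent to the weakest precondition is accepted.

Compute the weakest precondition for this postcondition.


Working backward. After the program, g must hold.
Then branch requires g; else branch requires ((g and v) -> (r -> v)) and ((not (g and v)) -> g).
Before the if: ((g or (not r)) -> g) and ((not (g or (not r))) -> (((g and v) -> (r -> v)) and ((not (g and v)) -> g)))
Then branch requires true; else branch requires ((g or (not r)) -> g) and ((not (g or (not r))) -> g).
Before the if: (not ((not g) -> r)) -> (((g or (not r)) -> g) and ((not (g or (not r))) -> g))
Then branch requires (not ((not g) -> r)) -> (((g or (not r)) -> g) and ((not (g or (not r))) -> g)); else branch requires ((g -> (not v)) -> ((not ((not g) -> r)) -> (((g or (not r)) -> g) and ((not (g or (not r))) -> g)))) and ((not (g -> (not v))) -> ((not ((not g) -> r)) -> (((g or (not r)) -> g) and ((not (g or (not r))) -> g)))).
Before the if: ((not r) -> ((not ((not g) -> r)) -> (((g or (not r)) -> g) and ((not (g or (not r))) -> g)))) and (r -> (((g -> (not v)) -> ((not ((not g) -> r)) -> (((g or (not r)) -> g) and ((not (g or (not r))) -> g)))) and ((not (g -> (not v))) -> ((not ((not g) -> r)) -> (((g or (not r)) -> g) and ((not (g or (not r))) -> g))))))
Answer: WP = ((not r) -> ((not ((not g) -> r)) -> (((g or (not r)) -> g) and ((not (g or (not r))) -> g)))) and (r -> (((g -> (not v)) -> ((not ((not g) -> r)) -> (((g or (not r)) -> g) and ((not (g or (not r))) -> g)))) and ((not (g -> (not v))) -> ((not ((not g) -> r)) -> (((g or (not r)) -> g) and ((not (g or (not r))) -> g))))))


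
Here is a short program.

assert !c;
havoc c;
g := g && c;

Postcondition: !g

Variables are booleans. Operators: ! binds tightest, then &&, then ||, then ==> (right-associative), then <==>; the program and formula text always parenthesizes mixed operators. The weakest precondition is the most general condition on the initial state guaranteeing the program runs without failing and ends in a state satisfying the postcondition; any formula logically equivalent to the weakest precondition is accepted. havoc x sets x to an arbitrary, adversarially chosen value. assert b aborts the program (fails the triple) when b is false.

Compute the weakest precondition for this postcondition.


Working backward. After the program, !g must hold.
Before g := g && c: !(g && c)
Before havoc c: !g
Before assert !c: (!c) && (!g)
Answer: WP = (!c) && (!g)


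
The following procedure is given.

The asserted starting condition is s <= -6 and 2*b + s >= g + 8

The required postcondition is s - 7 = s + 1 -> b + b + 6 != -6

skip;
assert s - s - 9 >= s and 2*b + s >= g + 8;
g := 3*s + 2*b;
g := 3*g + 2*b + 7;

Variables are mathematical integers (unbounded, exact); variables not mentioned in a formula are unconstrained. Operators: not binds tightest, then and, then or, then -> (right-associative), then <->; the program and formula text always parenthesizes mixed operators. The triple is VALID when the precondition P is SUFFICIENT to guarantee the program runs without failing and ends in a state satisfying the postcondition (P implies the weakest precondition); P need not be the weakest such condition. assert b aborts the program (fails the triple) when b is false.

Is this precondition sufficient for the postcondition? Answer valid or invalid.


Working backward. After the program, the postcondition s - 7 = s + 1 -> b + b + 6 != -6 must hold; in canonical form it is true.
Before g := 3*g + 2*b + 7: true
Before g := 3*s + 2*b: true
Before assert s - s - 9 >= s and 2*b + s >= g + 8: s <= -9 and 2*b + s >= g + 8
Before skip: s <= -9 and 2*b + s >= g + 8
The weakest precondition is s <= -9 and 2*b + s >= g + 8.
Check whether s <= -6 and 2*b + s >= g + 8 implies it.
Countermodel: at the initial state b = 0, g = -16, s = -8, the precondition holds but the weakest precondition fails.
Answer: invalid


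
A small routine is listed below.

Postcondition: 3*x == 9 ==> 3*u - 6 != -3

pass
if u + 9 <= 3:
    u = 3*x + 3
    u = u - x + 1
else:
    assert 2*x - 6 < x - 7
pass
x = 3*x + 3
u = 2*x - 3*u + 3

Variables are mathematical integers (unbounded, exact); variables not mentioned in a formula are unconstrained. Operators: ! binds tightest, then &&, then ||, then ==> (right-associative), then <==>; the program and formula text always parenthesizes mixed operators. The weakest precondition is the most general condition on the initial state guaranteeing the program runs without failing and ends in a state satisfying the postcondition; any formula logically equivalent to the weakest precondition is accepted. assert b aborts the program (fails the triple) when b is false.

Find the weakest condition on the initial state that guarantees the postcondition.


Working backward. After the program, the postcondition 3*x == 9 ==> 3*u - 6 != -3 must hold; in canonical form it is 3*x == 9 ==> 3*u != 3.
Before u := 2*x - 3*u + 3: 3*x == 9 ==> 6*x != 9*u - 6
Before x := 3*x + 3: 9*x == 0 ==> 18*x != 9*u - 24
Before skip: 9*x == 0 ==> 18*x != 9*u - 24
Then branch requires true; else branch requires x < -1 && (9*x == 0 ==> 18*x != 9*u - 24).
Before the if: (!(u <= -6)) ==> (x < -1 && (9*x == 0 ==> 18*x != 9*u - 24))
Before skip: (!(u <= -6)) ==> (x < -1 && (9*x == 0 ==> 18*x != 9*u - 24))
Answer: WP = (!(u <= -6)) ==> (x < -1 && (9*x == 0 ==> 18*x != 9*u - 24))


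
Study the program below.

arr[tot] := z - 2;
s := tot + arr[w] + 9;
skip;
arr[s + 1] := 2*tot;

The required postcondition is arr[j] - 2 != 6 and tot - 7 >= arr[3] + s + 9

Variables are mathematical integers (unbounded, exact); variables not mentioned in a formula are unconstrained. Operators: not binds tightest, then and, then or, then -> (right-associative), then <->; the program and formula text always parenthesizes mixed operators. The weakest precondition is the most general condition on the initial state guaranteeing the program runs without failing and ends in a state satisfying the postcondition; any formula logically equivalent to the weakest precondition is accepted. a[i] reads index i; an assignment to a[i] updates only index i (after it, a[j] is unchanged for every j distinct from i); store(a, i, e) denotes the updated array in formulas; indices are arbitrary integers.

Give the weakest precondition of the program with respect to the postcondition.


Working backward. After the program, the postcondition arr[j] - 2 != 6 and tot - 7 >= arr[3] + s + 9 must hold; in canonical form it is arr[j] != 8 and tot >= arr[3] + s + 16.
Before arr[s + 1] := 2*tot: store(arr, s + 1, 2*tot)[j] != 8 and tot >= store(arr, s + 1, 2*tot)[3] + s + 16
Before skip: store(arr, s + 1, 2*tot)[j] != 8 and tot >= store(arr, s + 1, 2*tot)[3] + s + 16
Before s := tot + arr[w] + 9: store(arr, arr[w] + tot + 10, 2*tot)[j] != 8 and arr[w] + store(arr, arr[w] + tot + 10, 2*tot)[3] <= -25
Before arr[tot] := z - 2: store(store(arr, tot, z - 2), store(arr, tot, z - 2)[w] + tot + 10, 2*tot)[j] != 8 and store(arr, tot, z - 2)[w] + store(store(arr, tot, z - 2), store(arr, tot, z - 2)[w] + tot + 10, 2*tot)[3] <= -25
Answer: WP = store(store(arr, tot, z - 2), store(arr, tot, z - 2)[w] + tot + 10, 2*tot)[j] != 8 and store(arr, tot, z - 2)[w] + store(store(arr, tot, z - 2), store(arr, tot, z - 2)[w] + tot + 10, 2*tot)[3] <= -25


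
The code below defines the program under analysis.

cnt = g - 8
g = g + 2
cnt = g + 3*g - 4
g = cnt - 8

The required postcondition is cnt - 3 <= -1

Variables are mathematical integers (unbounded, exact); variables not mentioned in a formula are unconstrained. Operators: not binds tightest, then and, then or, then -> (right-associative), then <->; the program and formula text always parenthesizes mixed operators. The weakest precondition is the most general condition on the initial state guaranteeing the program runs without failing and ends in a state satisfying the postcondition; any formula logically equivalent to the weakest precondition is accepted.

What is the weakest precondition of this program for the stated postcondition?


Working backward. After the program, the postcondition cnt - 3 <= -1 must hold; in canonical form it is cnt <= 2.
Before g := cnt - 8: cnt <= 2
Before cnt := g + 3*g - 4: 4*g <= 6
Before g := g + 2: 4*g <= -2
Before cnt := g - 8: 4*g <= -2
Answer: WP = 4*g <= -2


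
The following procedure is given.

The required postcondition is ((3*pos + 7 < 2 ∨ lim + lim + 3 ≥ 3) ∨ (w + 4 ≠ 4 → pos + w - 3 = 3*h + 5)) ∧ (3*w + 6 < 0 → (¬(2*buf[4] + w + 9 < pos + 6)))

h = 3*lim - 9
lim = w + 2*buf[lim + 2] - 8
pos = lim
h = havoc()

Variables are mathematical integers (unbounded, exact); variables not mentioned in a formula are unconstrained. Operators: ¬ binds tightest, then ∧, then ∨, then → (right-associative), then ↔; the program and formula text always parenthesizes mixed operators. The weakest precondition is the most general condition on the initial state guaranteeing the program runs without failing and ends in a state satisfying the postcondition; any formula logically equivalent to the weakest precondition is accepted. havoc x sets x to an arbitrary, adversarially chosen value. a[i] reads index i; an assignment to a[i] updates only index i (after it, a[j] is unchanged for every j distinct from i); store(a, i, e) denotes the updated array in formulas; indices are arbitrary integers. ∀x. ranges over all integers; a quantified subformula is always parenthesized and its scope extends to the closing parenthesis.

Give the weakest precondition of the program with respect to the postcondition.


Working backward. After the program, the postcondition ((3*pos + 7 < 2 ∨ lim + lim + 3 ≥ 3) ∨ (w + 4 ≠ 4 → pos + w - 3 = 3*h + 5)) ∧ (3*w + 6 < 0 → (¬(2*buf[4] + w + 9 < pos + 6))) must hold; in canonical form it is (3*pos < -5 ∨ 2*lim ≥ 0 ∨ (w ≠ 0 → pos + w = 3*h + 8)) ∧ (3*w < -6 → (¬(2*buf[4] + w < pos - 3))).
Before havoc h: ∀h_1. ((3*pos < -5 ∨ 2*lim ≥ 0 ∨ (w ≠ 0 → pos + w = 3*h_1 + 8)) ∧ (3*w < -6 → (¬(2*buf[4] + w < pos - 3))))
Before pos := lim: ∀h_1. ((3*lim < -5 ∨ 2*lim ≥ 0 ∨ (w ≠ 0 → lim + w = 3*h_1 + 8)) ∧ (3*w < -6 → (¬(2*buf[4] + w < lim - 3))))
Before lim := w + 2*buf[lim + 2] - 8: ∀h_1. ((6*buf[lim + 2] + 3*w < 19 ∨ 4*buf[lim + 2] + 2*w ≥ 16 ∨ (w ≠ 0 → 2*buf[lim + 2] + 2*w = 3*h_1 + 16)) ∧ (3*w < -6 → (¬(2*buf[4] < 2*buf[lim + 2] - 11))))
Before h := 3*lim - 9: ∀h_1. ((6*buf[lim + 2] + 3*w < 19 ∨ 4*buf[lim + 2] + 2*w ≥ 16 ∨ (w ≠ 0 → 2*buf[lim + 2] + 2*w = 3*h_1 + 16)) ∧ (3*w < -6 → (¬(2*buf[4] < 2*buf[lim + 2] - 11))))
Answer: WP = ∀h_1. ((6*buf[lim + 2] + 3*w < 19 ∨ 4*buf[lim + 2] + 2*w ≥ 16 ∨ (w ≠ 0 → 2*buf[lim + 2] + 2*w = 3*h_1 + 16)) ∧ (3*w < -6 → (¬(2*buf[4] < 2*buf[lim + 2] - 11))))


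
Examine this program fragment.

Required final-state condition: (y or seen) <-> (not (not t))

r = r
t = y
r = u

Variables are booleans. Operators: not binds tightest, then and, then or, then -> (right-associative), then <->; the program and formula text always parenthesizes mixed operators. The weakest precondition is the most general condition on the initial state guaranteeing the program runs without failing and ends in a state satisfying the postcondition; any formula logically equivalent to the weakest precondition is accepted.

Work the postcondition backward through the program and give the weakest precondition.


Working backward. After the program, the postcondition (y or seen) <-> (not (not t)) must hold; in canonical form it is (y or seen) <-> t.
Before r := u: (y or seen) <-> t
Before t := y: (y or seen) <-> y
Before r := r: (y or seen) <-> y
Answer: WP = (y or seen) <-> y


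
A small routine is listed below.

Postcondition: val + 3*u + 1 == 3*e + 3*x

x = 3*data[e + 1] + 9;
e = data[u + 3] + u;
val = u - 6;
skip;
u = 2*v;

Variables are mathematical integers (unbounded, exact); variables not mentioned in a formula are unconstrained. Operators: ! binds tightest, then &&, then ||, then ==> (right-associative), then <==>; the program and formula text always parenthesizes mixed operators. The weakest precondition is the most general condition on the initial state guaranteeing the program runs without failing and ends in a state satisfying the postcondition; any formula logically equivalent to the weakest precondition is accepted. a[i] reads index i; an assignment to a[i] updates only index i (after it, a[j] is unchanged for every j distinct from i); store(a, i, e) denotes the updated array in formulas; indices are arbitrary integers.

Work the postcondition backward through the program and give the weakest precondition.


Working backward. After the program, the postcondition val + 3*u + 1 == 3*e + 3*x must hold; in canonical form it is 3*u + val == 3*e + 3*x - 1.
Before u := 2*v: 6*v + val == 3*e + 3*x - 1
Before skip: 6*v + val == 3*e + 3*x - 1
Before val := u - 6: u + 6*v == 3*e + 3*x + 5
Before e := data[u + 3] + u: 6*v == 3*data[u + 3] + 2*u + 3*x + 5
Before x := 3*data[e + 1] + 9: 6*v == 9*data[e + 1] + 3*data[u + 3] + 2*u + 32
Answer: WP = 6*v == 9*data[e + 1] + 3*data[u + 3] + 2*u + 32


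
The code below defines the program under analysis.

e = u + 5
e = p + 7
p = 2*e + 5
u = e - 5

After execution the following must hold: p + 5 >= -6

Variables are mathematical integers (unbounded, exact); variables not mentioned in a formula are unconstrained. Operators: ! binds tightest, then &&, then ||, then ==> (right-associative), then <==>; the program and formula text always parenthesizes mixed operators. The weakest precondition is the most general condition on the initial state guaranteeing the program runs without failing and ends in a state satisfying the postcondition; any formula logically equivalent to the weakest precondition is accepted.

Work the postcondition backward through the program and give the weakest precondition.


Working backward. After the program, the postcondition p + 5 >= -6 must hold; in canonical form it is p >= -11.
Before u := e - 5: p >= -11
Before p := 2*e + 5: 2*e >= -16
Before e := p + 7: 2*p >= -30
Before e := u + 5: 2*p >= -30
Answer: WP = 2*p >= -30


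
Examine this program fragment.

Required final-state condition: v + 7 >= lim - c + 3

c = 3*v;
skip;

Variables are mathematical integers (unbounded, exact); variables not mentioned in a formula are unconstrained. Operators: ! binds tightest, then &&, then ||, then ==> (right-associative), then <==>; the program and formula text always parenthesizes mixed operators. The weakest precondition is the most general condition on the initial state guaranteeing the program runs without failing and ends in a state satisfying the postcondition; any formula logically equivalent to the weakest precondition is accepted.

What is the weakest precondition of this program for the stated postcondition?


Working backward. After the program, the postcondition v + 7 >= lim - c + 3 must hold; in canonical form it is c + v >= lim - 4.
Before skip: c + v >= lim - 4
Before c := 3*v: 4*v >= lim - 4
Answer: WP = 4*v >= lim - 4


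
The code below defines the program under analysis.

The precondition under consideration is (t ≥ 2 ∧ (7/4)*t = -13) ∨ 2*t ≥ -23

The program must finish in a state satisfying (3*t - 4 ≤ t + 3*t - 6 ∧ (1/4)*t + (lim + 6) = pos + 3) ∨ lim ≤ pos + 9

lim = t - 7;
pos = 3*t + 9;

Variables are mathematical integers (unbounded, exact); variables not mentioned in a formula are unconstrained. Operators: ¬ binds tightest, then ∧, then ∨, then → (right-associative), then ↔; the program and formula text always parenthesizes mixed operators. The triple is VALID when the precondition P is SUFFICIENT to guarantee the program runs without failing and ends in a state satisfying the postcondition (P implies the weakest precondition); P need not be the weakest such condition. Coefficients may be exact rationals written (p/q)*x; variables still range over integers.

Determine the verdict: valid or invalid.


Working backward. After the program, the postcondition (3*t - 4 ≤ t + 3*t - 6 ∧ (1/4)*t + (lim + 6) = pos + 3) ∨ lim ≤ pos + 9 must hold; in canonical form it is (t ≥ 2 ∧ lim + (1/4)*t = pos - 3) ∨ lim ≤ pos + 9.
Before pos := 3*t + 9: (t ≥ 2 ∧ lim = (11/4)*t + 6) ∨ lim ≤ 3*t + 18
Before lim := t - 7: (t ≥ 2 ∧ (7/4)*t = -13) ∨ 2*t ≥ -25
The weakest precondition is (t ≥ 2 ∧ (7/4)*t = -13) ∨ 2*t ≥ -25.
Check whether (t ≥ 2 ∧ (7/4)*t = -13) ∨ 2*t ≥ -23 implies it.
Every state satisfying the precondition satisfies the weakest precondition: the implication holds.
Answer: valid


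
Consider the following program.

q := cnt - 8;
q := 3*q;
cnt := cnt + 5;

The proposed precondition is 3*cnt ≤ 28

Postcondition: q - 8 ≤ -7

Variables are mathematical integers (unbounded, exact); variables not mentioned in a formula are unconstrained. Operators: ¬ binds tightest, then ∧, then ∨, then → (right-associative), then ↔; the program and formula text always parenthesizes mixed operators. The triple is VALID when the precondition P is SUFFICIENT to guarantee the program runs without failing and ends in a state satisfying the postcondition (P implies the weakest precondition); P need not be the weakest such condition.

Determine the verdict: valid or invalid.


Working backward. After the program, the postcondition q - 8 ≤ -7 must hold; in canonical form it is q ≤ 1.
Before cnt := cnt + 5: q ≤ 1
Before q := 3*q: 3*q ≤ 1
Before q := cnt - 8: 3*cnt ≤ 25
The weakest precondition is 3*cnt ≤ 25.
Check whether 3*cnt ≤ 28 implies it.
Countermodel: at the initial state cnt = 9, the precondition holds but the weakest precondition fails.
Answer: invalid


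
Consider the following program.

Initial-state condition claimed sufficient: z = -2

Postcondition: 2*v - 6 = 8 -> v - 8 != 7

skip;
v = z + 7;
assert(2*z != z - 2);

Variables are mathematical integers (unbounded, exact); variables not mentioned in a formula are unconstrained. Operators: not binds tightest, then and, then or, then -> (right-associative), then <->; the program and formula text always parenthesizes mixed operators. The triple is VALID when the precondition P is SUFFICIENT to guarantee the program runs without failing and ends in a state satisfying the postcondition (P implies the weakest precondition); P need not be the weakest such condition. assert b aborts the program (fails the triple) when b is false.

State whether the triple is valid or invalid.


Working backward. After the program, the postcondition 2*v - 6 = 8 -> v - 8 != 7 must hold; in canonical form it is 2*v = 14 -> v != 15.
Before assert 2*z != z - 2: z != -2 and (2*v = 14 -> v != 15)
Before v := z + 7: z != -2 and (2*z = 0 -> z != 8)
Before skip: z != -2 and (2*z = 0 -> z != 8)
The weakest precondition is z != -2 and (2*z = 0 -> z != 8).
Check whether z = -2 implies it.
Countermodel: at the initial state z = -2, the precondition holds but the weakest precondition fails.
Answer: invalid


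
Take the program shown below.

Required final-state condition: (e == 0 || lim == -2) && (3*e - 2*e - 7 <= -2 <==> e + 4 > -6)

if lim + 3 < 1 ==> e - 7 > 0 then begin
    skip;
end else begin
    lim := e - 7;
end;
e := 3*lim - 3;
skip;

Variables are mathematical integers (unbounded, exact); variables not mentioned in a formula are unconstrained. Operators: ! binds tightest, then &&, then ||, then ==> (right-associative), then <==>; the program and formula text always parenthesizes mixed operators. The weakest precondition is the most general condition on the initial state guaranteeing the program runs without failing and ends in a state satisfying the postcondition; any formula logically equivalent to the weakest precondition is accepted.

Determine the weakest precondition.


Working backward. After the program, the postcondition (e == 0 || lim == -2) && (3*e - 2*e - 7 <= -2 <==> e + 4 > -6) must hold; in canonical form it is (e == 0 || lim == -2) && (e <= 5 <==> e > -10).
Before skip: (e == 0 || lim == -2) && (e <= 5 <==> e > -10)
Before e := 3*lim - 3: (3*lim == 3 || lim == -2) && (3*lim <= 8 <==> 3*lim > -7)
Then branch requires (3*lim == 3 || lim == -2) && (3*lim <= 8 <==> 3*lim > -7); else branch requires (3*e == 24 || e == 5) && (3*e <= 29 <==> 3*e > 14).
Before the if: ((lim < -2 ==> e > 7) ==> ((3*lim == 3 || lim == -2) && (3*lim <= 8 <==> 3*lim > -7))) && ((!(lim < -2 ==> e > 7)) ==> ((3*e == 24 || e == 5) && (3*e <= 29 <==> 3*e > 14)))
Answer: WP = ((lim < -2 ==> e > 7) ==> ((3*lim == 3 || lim == -2) && (3*lim <= 8 <==> 3*lim > -7))) && ((!(lim < -2 ==> e > 7)) ==> ((3*e == 24 || e == 5) && (3*e <= 29 <==> 3*e > 14)))


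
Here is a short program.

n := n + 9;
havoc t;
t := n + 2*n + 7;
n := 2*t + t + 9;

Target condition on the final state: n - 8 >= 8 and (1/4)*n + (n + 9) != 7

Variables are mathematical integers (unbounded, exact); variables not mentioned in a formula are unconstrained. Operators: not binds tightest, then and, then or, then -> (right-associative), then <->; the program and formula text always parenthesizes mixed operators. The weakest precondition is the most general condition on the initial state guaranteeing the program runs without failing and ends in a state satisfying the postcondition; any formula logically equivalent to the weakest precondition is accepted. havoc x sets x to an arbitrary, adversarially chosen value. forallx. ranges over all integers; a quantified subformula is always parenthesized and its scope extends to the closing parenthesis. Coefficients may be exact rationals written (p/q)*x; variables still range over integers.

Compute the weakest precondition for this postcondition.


Working backward. After the program, the postcondition n - 8 >= 8 and (1/4)*n + (n + 9) != 7 must hold; in canonical form it is n >= 16 and (5/4)*n != -2.
Before n := 2*t + t + 9: 3*t >= 7 and (15/4)*t != -53/4
Before t := n + 2*n + 7: 9*n >= -14 and (45/4)*n != -79/2
Before havoc t: 9*n >= -14 and (45/4)*n != -79/2
Before n := n + 9: 9*n >= -95 and (45/4)*n != -563/4
Answer: WP = 9*n >= -95 and (45/4)*n != -563/4


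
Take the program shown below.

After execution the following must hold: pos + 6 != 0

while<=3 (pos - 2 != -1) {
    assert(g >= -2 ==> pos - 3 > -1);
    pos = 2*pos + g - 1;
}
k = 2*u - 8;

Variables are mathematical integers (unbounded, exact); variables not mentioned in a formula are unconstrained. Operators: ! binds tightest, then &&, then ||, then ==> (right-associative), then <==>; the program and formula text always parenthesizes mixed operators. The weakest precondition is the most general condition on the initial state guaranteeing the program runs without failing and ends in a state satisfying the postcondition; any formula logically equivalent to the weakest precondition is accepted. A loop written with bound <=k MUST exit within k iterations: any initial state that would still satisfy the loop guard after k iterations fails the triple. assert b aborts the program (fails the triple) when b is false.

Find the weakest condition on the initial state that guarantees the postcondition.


Working backward. After the program, the postcondition pos + 6 != 0 must hold; in canonical form it is pos != -6.
Before k := 2*u - 8: pos != -6
Before the loop (bound <=3), unroll the exhaustion recursion (WP_0 = exit-now case; WP_j = one more guarded iteration, up to j = 3):
  WP_0: (!(pos != 1)) && pos != -6
  WP_1: (pos != 1 ==> ((g >= -2 ==> pos > 2) && (!(g + 2*pos != 2)) && g + 2*pos != -5)) && ((!(pos != 1)) ==> pos != -6)
  WP_2: (pos != 1 ==> ((g >= -2 ==> pos > 2) && (g + 2*pos != 2 ==> ((g >= -2 ==> g + 2*pos > 3) && (!(3*g + 4*pos != 4)) && 3*g + 4*pos != -3)) && ((!(g + 2*pos != 2)) ==> g + 2*pos != -5))) && ((!(pos != 1)) ==> pos != -6)
  WP_3: (pos != 1 ==> ((g >= -2 ==> pos > 2) && (g + 2*pos != 2 ==> ((g >= -2 ==> g + 2*pos > 3) && (3*g + 4*pos != 4 ==> ((g >= -2 ==> 3*g + 4*pos > 5) && (!(7*g + 8*pos != 8)) && 7*g + 8*pos != 1)) && ((!(3*g + 4*pos != 4)) ==> 3*g + 4*pos != -3))) && ((!(g + 2*pos != 2)) ==> g + 2*pos != -5))) && ((!(pos != 1)) ==> pos != -6)
So before the loop: (pos != 1 ==> ((g >= -2 ==> pos > 2) && (g + 2*pos != 2 ==> ((g >= -2 ==> g + 2*pos > 3) && (3*g + 4*pos != 4 ==> ((g >= -2 ==> 3*g + 4*pos > 5) && (!(7*g + 8*pos != 8)) && 7*g + 8*pos != 1)) && ((!(3*g + 4*pos != 4)) ==> 3*g + 4*pos != -3))) && ((!(g + 2*pos != 2)) ==> g + 2*pos != -5))) && ((!(pos != 1)) ==> pos != -6)
Answer: WP = (pos != 1 ==> ((g >= -2 ==> pos > 2) && (g + 2*pos != 2 ==> ((g >= -2 ==> g + 2*pos > 3) && (3*g + 4*pos != 4 ==> ((g >= -2 ==> 3*g + 4*pos > 5) && (!(7*g + 8*pos != 8)) && 7*g + 8*pos != 1)) && ((!(3*g + 4*pos != 4)) ==> 3*g + 4*pos != -3))) && ((!(g + 2*pos != 2)) ==> g + 2*pos != -5))) && ((!(pos != 1)) ==> pos != -6)


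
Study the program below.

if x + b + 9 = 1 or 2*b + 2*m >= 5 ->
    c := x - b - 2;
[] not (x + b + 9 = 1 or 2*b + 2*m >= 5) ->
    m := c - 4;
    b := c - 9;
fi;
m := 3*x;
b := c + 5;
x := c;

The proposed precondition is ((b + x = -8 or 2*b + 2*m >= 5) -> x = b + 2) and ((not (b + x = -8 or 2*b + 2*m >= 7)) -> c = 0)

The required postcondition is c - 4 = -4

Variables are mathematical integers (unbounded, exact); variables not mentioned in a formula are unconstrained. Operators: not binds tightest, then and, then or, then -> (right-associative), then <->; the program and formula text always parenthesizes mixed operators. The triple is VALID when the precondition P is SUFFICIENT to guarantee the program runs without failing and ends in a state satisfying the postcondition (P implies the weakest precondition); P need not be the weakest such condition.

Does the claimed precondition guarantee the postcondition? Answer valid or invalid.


Working backward. After the program, the postcondition c - 4 = -4 must hold; in canonical form it is c = 0.
Before x := c: c = 0
Before b := c + 5: c = 0
Before m := 3*x: c = 0
Then branch requires x = b + 2; else branch requires c = 0.
Before the if: ((b + x = -8 or 2*b + 2*m >= 5) -> x = b + 2) and ((not (b + x = -8 or 2*b + 2*m >= 5)) -> c = 0)
The weakest precondition is ((b + x = -8 or 2*b + 2*m >= 5) -> x = b + 2) and ((not (b + x = -8 or 2*b + 2*m >= 5)) -> c = 0).
Check whether ((b + x = -8 or 2*b + 2*m >= 5) -> x = b + 2) and ((not (b + x = -8 or 2*b + 2*m >= 7)) -> c = 0) implies it.
Every state satisfying the precondition satisfies the weakest precondition: the implication holds.
Answer: valid


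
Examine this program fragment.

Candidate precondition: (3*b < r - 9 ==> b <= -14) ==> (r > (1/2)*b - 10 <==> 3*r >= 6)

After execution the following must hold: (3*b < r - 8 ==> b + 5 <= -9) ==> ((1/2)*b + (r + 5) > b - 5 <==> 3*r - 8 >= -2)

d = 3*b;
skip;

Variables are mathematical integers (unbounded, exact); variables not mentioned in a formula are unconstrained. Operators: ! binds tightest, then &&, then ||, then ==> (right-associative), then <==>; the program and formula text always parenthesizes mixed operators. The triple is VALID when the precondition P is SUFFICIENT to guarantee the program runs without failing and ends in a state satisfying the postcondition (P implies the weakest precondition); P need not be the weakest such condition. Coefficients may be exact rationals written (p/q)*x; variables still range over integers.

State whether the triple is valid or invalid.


Working backward. After the program, the postcondition (3*b < r - 8 ==> b + 5 <= -9) ==> ((1/2)*b + (r + 5) > b - 5 <==> 3*r - 8 >= -2) must hold; in canonical form it is (3*b < r - 8 ==> b <= -14) ==> (r > (1/2)*b - 10 <==> 3*r >= 6).
Before skip: (3*b < r - 8 ==> b <= -14) ==> (r > (1/2)*b - 10 <==> 3*r >= 6)
Before d := 3*b: (3*b < r - 8 ==> b <= -14) ==> (r > (1/2)*b - 10 <==> 3*r >= 6)
The weakest precondition is (3*b < r - 8 ==> b <= -14) ==> (r > (1/2)*b - 10 <==> 3*r >= 6).
Check whether (3*b < r - 9 ==> b <= -14) ==> (r > (1/2)*b - 10 <==> 3*r >= 6) implies it.
Every state satisfying the precondition satisfies the weakest precondition: the implication holds.
Answer: valid
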